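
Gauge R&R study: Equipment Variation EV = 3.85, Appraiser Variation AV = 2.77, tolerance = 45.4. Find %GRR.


GRR = sqrt(EV^2 + AV^2) = sqrt(3.85^2 + 2.77^2) = 4.7429316
%GRR = GRR / tol * 100 = 4.7429316 / 45.4 * 100
%GRR = 10.4470

10.4470


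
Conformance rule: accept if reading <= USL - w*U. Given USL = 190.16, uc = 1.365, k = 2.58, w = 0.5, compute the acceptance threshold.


U = k * uc = 2.58 * 1.365 = 3.5217
guard band g = w * U = 0.5 * 3.5217 = 1.76085
AL = USL - g = 190.16 - 1.76085
AL = 188.3991

188.3991


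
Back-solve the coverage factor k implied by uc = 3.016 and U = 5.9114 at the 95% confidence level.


k = U / uc
k = 5.9114 / 3.016
k = 1.96

1.96


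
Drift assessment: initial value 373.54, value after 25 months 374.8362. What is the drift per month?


rate = (v2 - v1) / months
= (374.8362 - 373.54) / 25
= 1.2962 / 25
= 0.0518

0.0518


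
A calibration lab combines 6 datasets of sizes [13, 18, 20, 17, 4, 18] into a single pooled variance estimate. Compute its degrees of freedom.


nu = sum_i (n_i - 1)
nu = ((13 - 1) + (18 - 1) + (20 - 1) + (17 - 1) + (4 - 1) + (18 - 1))
nu = 12 + 17 + 19 + 16 + 3 + 17
nu = 84

84


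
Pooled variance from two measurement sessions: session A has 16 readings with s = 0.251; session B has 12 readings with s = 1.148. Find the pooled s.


s_p = sqrt(((n1-1)*s1^2 + (n2-1)*s2^2) / (n1+n2-2))
numerator = (16-1)*0.251^2 + (12-1)*1.148^2 = 0.945015 + 14.496944 = 15.441959
denominator = 16 + 12 - 2 = 26
s_p^2 = 15.441959 / 26 = 0.5939215
s_p = sqrt(0.5939215) = 0.7707

0.7707


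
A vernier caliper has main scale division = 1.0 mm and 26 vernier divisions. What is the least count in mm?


LC = MSD / n_div
= 1.0 / 26
= 0.0385

0.0385


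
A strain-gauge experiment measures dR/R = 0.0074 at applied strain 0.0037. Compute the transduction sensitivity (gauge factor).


GF = (dR/R) / epsilon
= 0.0074 / 0.0037
= 2.0000

2.0000


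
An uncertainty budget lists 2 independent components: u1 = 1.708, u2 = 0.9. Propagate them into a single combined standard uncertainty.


uc = sqrt(1.708^2 + 0.9^2)
uc = sqrt(3.727264)
uc = 1.9306

1.9306


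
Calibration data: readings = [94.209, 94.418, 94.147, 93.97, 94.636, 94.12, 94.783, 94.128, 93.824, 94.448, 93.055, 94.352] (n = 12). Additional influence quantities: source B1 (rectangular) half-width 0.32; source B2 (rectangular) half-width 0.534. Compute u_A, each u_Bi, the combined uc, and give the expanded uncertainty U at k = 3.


mean = (94.209 + 94.418 + 94.147 + 93.97 + 94.636 + 94.12 + 94.783 + 94.128 + 93.824 + 94.448 + 93.055 + 94.352) / 12 = 94.17416667
s = sqrt(sum((x - mean)^2)/(n-1)) = 0.44455122
u_A = s / sqrt(n) = 0.44455122 / sqrt(12) = 0.12833088
u_B1 = 0.32 / sqrt(3) = 0.18475209
u_B2 = 0.534 / sqrt(3) = 0.30830504
uc = sqrt(0.12833088^2 + 0.18475209^2 + 0.30830504^2) = 0.38164663
U = k * uc = 3 * 0.38164663
U = 1.1449

1.1449


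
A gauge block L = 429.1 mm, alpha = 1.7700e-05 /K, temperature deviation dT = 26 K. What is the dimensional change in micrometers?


dL = L * alpha * dT
= 429.1 * 1.7700e-05 * 26
= 0.1974718 mm
dL_um = 0.1974718 * 1000 = 197.4718 um

197.4718


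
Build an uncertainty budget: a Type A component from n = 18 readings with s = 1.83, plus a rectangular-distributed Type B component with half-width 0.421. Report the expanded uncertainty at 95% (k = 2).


u_A = s / sqrt(n) = 1.83 / sqrt(18) = 0.43133514
u_B = half_width / sqrt(3) = 0.421 / sqrt(3) = 0.24306446
uc = sqrt(u_A^2 + u_B^2) = sqrt(0.43133514^2 + 0.24306446^2) = 0.49510639
U = k * uc = 2 * 0.49510639
U = 0.9902

0.9902


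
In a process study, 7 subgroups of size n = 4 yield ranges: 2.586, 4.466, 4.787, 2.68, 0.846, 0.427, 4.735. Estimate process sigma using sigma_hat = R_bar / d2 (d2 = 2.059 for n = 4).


R_bar = (2.586 + 4.466 + 4.787 + 2.68 + 0.846 + 0.427 + 4.735) / 7
R_bar = 20.527 / 7 = 2.9324286
sigma_hat = R_bar / d2 = 2.9324286 / 2.059 = 1.4242

1.4242


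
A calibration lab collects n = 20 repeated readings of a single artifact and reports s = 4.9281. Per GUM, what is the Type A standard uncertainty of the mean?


u_A = s / sqrt(n)
u_A = 4.9281 / sqrt(20)
u_A = 4.9281 / 4.472136
u_A = 1.1020

1.1020


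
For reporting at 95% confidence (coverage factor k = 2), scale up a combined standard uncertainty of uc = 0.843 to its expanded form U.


U = k * uc
U = 2 * 0.843
U = 1.6860

1.6860


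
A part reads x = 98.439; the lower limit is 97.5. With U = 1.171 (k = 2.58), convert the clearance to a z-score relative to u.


u = U / k = 1.171 / 2.58 = 0.45387597
margin = |LSL - x| = |97.5 - 98.439| = 0.939
z = margin / u = 0.939 / 0.45387597
z = 2.0688

2.0688


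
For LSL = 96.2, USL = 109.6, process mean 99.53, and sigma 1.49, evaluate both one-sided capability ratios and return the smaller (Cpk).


Cpu = (USL - mean) / (3*sigma) = (109.6 - 99.53) / (3*1.49) = 2.2528
Cpl = (mean - LSL) / (3*sigma) = (99.53 - 96.2) / (3*1.49) = 0.7450
Cpk = min(Cpu, Cpl) = 0.7450

0.7450


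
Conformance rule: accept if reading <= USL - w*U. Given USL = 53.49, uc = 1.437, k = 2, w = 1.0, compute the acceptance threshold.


U = k * uc = 2 * 1.437 = 2.874
guard band g = w * U = 1.0 * 2.874 = 2.874
AL = USL - g = 53.49 - 2.874
AL = 50.6160

50.6160


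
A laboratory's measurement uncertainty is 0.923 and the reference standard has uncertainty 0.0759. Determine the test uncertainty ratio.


TUR = u_lab / u_ref
= 0.923 / 0.0759
= 12.1607

12.1607


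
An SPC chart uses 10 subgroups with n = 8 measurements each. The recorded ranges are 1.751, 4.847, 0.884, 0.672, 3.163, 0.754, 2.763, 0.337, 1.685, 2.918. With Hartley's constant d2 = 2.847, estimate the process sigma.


R_bar = (1.751 + 4.847 + 0.884 + 0.672 + 3.163 + 0.754 + 2.763 + 0.337 + 1.685 + 2.918) / 10
R_bar = 19.774 / 10 = 1.9774
sigma_hat = R_bar / d2 = 1.9774 / 2.847 = 0.6946

0.6946


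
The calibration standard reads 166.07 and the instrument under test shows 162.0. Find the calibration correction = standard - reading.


Correction = standard - reading
= 166.07 - 162.0
= 4.0700

4.0700


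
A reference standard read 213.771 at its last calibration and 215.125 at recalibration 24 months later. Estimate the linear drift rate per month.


rate = (v2 - v1) / months
= (215.125 - 213.771) / 24
= 1.3540 / 24
= 0.0564

0.0564


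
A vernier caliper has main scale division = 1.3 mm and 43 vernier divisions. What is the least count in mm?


LC = MSD / n_div
= 1.3 / 43
= 0.0302

0.0302


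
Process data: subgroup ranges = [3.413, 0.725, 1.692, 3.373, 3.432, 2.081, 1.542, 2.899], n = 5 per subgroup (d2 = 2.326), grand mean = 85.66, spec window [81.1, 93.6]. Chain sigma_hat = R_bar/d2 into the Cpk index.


R_bar = (3.413 + 0.725 + 1.692 + 3.373 + 3.432 + 2.081 + 1.542 + 2.899) / 8 = 2.394625
sigma = R_bar / d2 = 2.394625 / 2.326 = 1.0295034
Cp = (USL - LSL)/(6*sigma) = (93.6 - 81.1)/(6*1.0295034) = 2.0236
Cpu = (93.6 - 85.66)/(3*1.0295034) = 2.5708
Cpl = (85.66 - 81.1)/(3*1.0295034) = 1.4764
Cpk = min(Cpu, Cpl) = 1.4764

1.4764


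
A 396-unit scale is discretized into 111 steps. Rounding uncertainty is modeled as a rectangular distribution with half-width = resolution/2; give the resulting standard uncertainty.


resolution = range / divisions
resolution = 396 / 111 = 3.5675676
u_res = resolution / (2*sqrt(3))
u_res = 3.5675676 / 3.4641016
u_res = 1.0299

1.0299


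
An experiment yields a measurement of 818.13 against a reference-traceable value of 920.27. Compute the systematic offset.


Systematic error = measured - true
= 818.13 - 920.27
= -102.1400

-102.1400


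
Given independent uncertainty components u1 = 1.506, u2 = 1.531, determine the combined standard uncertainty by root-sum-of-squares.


uc = sqrt(1.506^2 + 1.531^2)
uc = sqrt(4.611997)
uc = 2.1476

2.1476


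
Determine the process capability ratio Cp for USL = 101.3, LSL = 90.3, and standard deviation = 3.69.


Cp = (USL - LSL) / (6 * sigma)
= (101.3 - 90.3) / (6 * 3.69)
= 11.0000 / 22.1400
= 0.4968

0.4968


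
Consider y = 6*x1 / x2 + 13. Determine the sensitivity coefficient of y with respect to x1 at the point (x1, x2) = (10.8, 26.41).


y = 6*x1 / x2 + 13
dy/dx1 = 6/x2
Evaluate at x2 = 26.41: c1 = 6 / 26.41
c1 = 0.2272

0.2272


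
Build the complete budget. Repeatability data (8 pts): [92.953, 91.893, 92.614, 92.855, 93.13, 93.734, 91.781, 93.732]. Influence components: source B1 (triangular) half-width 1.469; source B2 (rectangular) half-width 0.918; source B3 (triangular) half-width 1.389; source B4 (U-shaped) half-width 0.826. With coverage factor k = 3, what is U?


mean = (92.953 + 91.893 + 92.614 + 92.855 + 93.13 + 93.734 + 91.781 + 93.732) / 8 = 92.8365
s = sqrt(sum((x - mean)^2)/(n-1)) = 0.73302329
u_A = s / sqrt(n) = 0.73302329 / sqrt(8) = 0.25916287
u_B1 = 1.469 / sqrt(6) = 0.59971674
u_B2 = 0.918 / sqrt(3) = 0.53000755
u_B3 = 1.389 / sqrt(6) = 0.56705688
u_B4 = 0.826 / sqrt(2) = 0.5840702
uc = sqrt(0.25916287^2 + 0.59971674^2 + 0.53000755^2 + 0.56705688^2 + 0.5840702^2) = 1.1706516
U = k * uc = 3 * 1.1706516
U = 3.5120

3.5120


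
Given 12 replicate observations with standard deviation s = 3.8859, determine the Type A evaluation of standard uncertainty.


u_A = s / sqrt(n)
u_A = 3.8859 / sqrt(12)
u_A = 3.8859 / 3.4641016
u_A = 1.1218

1.1218


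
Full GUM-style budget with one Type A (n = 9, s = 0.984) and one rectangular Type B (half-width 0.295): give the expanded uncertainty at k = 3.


u_A = s / sqrt(n) = 0.984 / sqrt(9) = 0.328
u_B = half_width / sqrt(3) = 0.295 / sqrt(3) = 0.17031833
uc = sqrt(u_A^2 + u_B^2) = sqrt(0.328^2 + 0.17031833^2) = 0.369584
U = k * uc = 3 * 0.369584
U = 1.1088

1.1088


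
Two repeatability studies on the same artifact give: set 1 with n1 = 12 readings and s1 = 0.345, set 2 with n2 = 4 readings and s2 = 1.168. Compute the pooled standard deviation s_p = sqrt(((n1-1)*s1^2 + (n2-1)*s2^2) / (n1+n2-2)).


s_p = sqrt(((n1-1)*s1^2 + (n2-1)*s2^2) / (n1+n2-2))
numerator = (12-1)*0.345^2 + (4-1)*1.168^2 = 1.309275 + 4.092672 = 5.401947
denominator = 12 + 4 - 2 = 14
s_p^2 = 5.401947 / 14 = 0.38585336
s_p = sqrt(0.38585336) = 0.6212

0.6212


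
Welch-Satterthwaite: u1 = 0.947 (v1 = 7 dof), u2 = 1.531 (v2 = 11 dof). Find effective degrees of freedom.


uc = sqrt(u1^2 + u2^2) = sqrt(0.947^2 + 1.531^2) = 1.8002139
v_eff = uc^4 / (u1^4/v1 + u2^4/v2)
= 1.8002139^4 / (0.947^4/7 + 1.531^4/11)
= 10.502591 / 0.61436367
v_eff = 17.0951

17.0951


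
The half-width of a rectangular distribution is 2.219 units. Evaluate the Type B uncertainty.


u_B = half_width / sqrt(3)
u_B = 2.219 / 1.7320508
u_B = 1.2811

1.2811


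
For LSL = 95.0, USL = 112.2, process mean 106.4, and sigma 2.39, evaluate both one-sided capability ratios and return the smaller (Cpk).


Cpu = (USL - mean) / (3*sigma) = (112.2 - 106.4) / (3*2.39) = 0.8089
Cpl = (mean - LSL) / (3*sigma) = (106.4 - 95.0) / (3*2.39) = 1.5900
Cpk = min(Cpu, Cpl) = 0.8089

0.8089


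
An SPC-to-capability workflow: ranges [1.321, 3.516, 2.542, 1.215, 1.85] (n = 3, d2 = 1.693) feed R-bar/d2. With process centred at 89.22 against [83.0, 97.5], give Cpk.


R_bar = (1.321 + 3.516 + 2.542 + 1.215 + 1.85) / 5 = 2.0888
sigma = R_bar / d2 = 2.0888 / 1.693 = 1.2337862
Cp = (USL - LSL)/(6*sigma) = (97.5 - 83.0)/(6*1.2337862) = 1.9587
Cpu = (97.5 - 89.22)/(3*1.2337862) = 2.2370
Cpl = (89.22 - 83.0)/(3*1.2337862) = 1.6805
Cpk = min(Cpu, Cpl) = 1.6805

1.6805


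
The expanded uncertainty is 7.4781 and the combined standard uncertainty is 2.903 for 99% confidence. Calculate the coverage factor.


k = U / uc
k = 7.4781 / 2.903
k = 2.576

2.576


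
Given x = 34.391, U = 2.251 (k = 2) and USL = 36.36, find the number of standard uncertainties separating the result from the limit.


u = U / k = 2.251 / 2 = 1.1255
margin = |USL - x| = |36.36 - 34.391| = 1.969
z = margin / u = 1.969 / 1.1255
z = 1.7494

1.7494


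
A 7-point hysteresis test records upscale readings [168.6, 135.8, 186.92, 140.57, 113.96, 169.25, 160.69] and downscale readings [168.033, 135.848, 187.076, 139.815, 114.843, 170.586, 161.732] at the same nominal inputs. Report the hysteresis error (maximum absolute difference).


|168.6 - 168.033| = 0.5670
|135.8 - 135.848| = 0.0480
|186.92 - 187.076| = 0.1560
|140.57 - 139.815| = 0.7550
|113.96 - 114.843| = 0.8830
|169.25 - 170.586| = 1.3360
|160.69 - 161.732| = 1.0420
hysteresis = max(diffs) = 1.3360

1.3360


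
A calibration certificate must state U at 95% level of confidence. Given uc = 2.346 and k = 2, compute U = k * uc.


U = k * uc
U = 2 * 2.346
U = 4.6920

4.6920


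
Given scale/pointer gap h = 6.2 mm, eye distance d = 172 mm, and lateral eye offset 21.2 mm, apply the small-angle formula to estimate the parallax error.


error = h * offset / d
= 6.2 * 21.2 / 172
= 0.7642

0.7642


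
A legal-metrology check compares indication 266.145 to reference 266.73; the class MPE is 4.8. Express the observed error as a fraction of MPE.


e = indication - reference = 266.145 - 266.73 = -0.5850
|e| = 0.5850
ratio = |e| / MPE = 0.5850 / 4.8
ratio = 0.1219

0.1219


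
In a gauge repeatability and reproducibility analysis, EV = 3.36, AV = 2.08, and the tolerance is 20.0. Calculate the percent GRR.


GRR = sqrt(EV^2 + AV^2) = sqrt(3.36^2 + 2.08^2) = 3.9517085
%GRR = GRR / tol * 100 = 3.9517085 / 20.0 * 100
%GRR = 19.7585

19.7585


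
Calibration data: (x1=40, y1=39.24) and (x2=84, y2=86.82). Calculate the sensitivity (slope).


slope = (y2 - y1) / (x2 - x1)
= (86.82 - 39.24) / (84 - 40)
= 47.5800 / 44
= 1.0814

1.0814


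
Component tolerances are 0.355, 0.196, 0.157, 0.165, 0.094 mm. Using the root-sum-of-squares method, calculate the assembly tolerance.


RSS = sqrt(0.355^2 + 0.196^2 + 0.157^2 + 0.165^2 + 0.094^2)
= sqrt(0.225151)
= 0.4745

0.4745


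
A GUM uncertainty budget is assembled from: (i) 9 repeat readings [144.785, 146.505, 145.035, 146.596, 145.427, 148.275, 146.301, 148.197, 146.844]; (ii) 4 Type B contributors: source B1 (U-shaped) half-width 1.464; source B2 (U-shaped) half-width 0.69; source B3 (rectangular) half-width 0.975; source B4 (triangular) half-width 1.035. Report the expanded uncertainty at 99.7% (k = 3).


mean = (144.785 + 146.505 + 145.035 + 146.596 + 145.427 + 148.275 + 146.301 + 148.197 + 146.844) / 9 = 146.4405556
s = sqrt(sum((x - mean)^2)/(n-1)) = 1.2452203
u_A = s / sqrt(n) = 1.2452203 / sqrt(9) = 0.41507343
u_B1 = 1.464 / sqrt(2) = 1.0352043
u_B2 = 0.69 / sqrt(2) = 0.48790368
u_B3 = 0.975 / sqrt(3) = 0.56291651
u_B4 = 1.035 / sqrt(6) = 0.42253698
uc = sqrt(0.41507343^2 + 1.0352043^2 + 0.48790368^2 + 0.56291651^2 + 0.42253698^2) = 1.4061993
U = k * uc = 3 * 1.4061993
U = 4.2186

4.2186


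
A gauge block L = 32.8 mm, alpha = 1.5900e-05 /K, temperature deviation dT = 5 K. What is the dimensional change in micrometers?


dL = L * alpha * dT
= 32.8 * 1.5900e-05 * 5
= 0.0026076 mm
dL_um = 0.0026076 * 1000 = 2.6076 um

2.6076


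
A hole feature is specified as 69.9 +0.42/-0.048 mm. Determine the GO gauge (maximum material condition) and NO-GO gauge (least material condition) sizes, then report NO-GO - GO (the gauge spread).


GO = nominal - lower_tol (smallest hole = maximum material condition)
GO = 69.9 - 0.048 = 69.852
NO-GO = nominal + upper_tol (largest hole = least material condition)
NO-GO = 69.9 + 0.42 = 70.32
spread = NO-GO - GO = 70.32 - 69.852 = 0.4680

0.4680


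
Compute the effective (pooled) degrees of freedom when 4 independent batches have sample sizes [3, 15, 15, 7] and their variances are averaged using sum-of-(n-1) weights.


nu = sum_i (n_i - 1)
nu = ((3 - 1) + (15 - 1) + (15 - 1) + (7 - 1))
nu = 2 + 14 + 14 + 6
nu = 36

36


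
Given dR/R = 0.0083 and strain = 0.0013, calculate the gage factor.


GF = (dR/R) / epsilon
= 0.0083 / 0.0013
= 6.3846

6.3846


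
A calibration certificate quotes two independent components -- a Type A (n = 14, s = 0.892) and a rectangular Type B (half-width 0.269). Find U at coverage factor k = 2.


u_A = s / sqrt(n) = 0.892 / sqrt(14) = 0.23839703
u_B = half_width / sqrt(3) = 0.269 / sqrt(3) = 0.15530722
uc = sqrt(u_A^2 + u_B^2) = sqrt(0.23839703^2 + 0.15530722^2) = 0.28452324
U = k * uc = 2 * 0.28452324
U = 0.5690

0.5690


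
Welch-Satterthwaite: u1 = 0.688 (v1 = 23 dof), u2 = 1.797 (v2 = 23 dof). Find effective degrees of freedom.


uc = sqrt(u1^2 + u2^2) = sqrt(0.688^2 + 1.797^2) = 1.9242019
v_eff = uc^4 / (u1^4/v1 + u2^4/v2)
= 1.9242019^4 / (0.688^4/23 + 1.797^4/23)
= 13.708898 / 0.46312371
v_eff = 29.6009

29.6009


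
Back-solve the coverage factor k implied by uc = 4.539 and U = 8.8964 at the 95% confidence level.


k = U / uc
k = 8.8964 / 4.539
k = 1.96

1.96


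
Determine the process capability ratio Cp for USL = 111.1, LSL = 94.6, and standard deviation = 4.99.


Cp = (USL - LSL) / (6 * sigma)
= (111.1 - 94.6) / (6 * 4.99)
= 16.5000 / 29.9400
= 0.5511

0.5511


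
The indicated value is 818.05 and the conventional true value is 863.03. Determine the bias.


Systematic error = measured - true
= 818.05 - 863.03
= -44.9800

-44.9800


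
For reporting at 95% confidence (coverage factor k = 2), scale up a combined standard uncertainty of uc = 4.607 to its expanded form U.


U = k * uc
U = 2 * 4.607
U = 9.2140

9.2140


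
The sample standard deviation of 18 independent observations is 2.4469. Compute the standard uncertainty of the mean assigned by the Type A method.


u_A = s / sqrt(n)
u_A = 2.4469 / sqrt(18)
u_A = 2.4469 / 4.2426407
u_A = 0.5767

0.5767


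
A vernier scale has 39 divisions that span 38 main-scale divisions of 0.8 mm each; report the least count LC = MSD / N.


LC = MSD / n_div
= 0.8 / 39
= 0.0205

0.0205


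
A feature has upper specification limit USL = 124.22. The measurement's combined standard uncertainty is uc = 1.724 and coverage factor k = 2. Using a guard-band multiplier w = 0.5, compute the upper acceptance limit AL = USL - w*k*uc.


U = k * uc = 2 * 1.724 = 3.448
guard band g = w * U = 0.5 * 3.448 = 1.724
AL = USL - g = 124.22 - 1.724
AL = 122.4960

122.4960


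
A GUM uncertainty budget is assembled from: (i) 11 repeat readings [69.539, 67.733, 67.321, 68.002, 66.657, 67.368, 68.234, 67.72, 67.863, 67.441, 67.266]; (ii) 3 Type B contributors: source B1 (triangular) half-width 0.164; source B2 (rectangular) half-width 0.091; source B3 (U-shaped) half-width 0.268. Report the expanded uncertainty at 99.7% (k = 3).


mean = (69.539 + 67.733 + 67.321 + 68.002 + 66.657 + 67.368 + 68.234 + 67.72 + 67.863 + 67.441 + 67.266) / 11 = 67.74036364
s = sqrt(sum((x - mean)^2)/(n-1)) = 0.73250041
u_A = s / sqrt(n) = 0.73250041 / sqrt(11) = 0.22085718
u_B1 = 0.164 / sqrt(6) = 0.06695272
u_B2 = 0.091 / sqrt(3) = 0.052538874
u_B3 = 0.268 / sqrt(2) = 0.18950462
uc = sqrt(0.22085718^2 + 0.06695272^2 + 0.052538874^2 + 0.18950462^2) = 0.30320438
U = k * uc = 3 * 0.30320438
U = 0.9096

0.9096


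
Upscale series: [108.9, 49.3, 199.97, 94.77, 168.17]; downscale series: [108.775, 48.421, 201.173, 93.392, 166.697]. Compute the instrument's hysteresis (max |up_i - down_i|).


|108.9 - 108.775| = 0.1250
|49.3 - 48.421| = 0.8790
|199.97 - 201.173| = 1.2030
|94.77 - 93.392| = 1.3780
|168.17 - 166.697| = 1.4730
hysteresis = max(diffs) = 1.4730

1.4730


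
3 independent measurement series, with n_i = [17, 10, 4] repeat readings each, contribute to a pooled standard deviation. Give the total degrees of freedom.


nu = sum_i (n_i - 1)
nu = ((17 - 1) + (10 - 1) + (4 - 1))
nu = 16 + 9 + 3
nu = 28

28


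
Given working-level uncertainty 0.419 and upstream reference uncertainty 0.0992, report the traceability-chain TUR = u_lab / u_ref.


TUR = u_lab / u_ref
= 0.419 / 0.0992
= 4.2238

4.2238


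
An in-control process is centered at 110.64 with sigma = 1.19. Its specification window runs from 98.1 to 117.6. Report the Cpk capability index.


Cpu = (USL - mean) / (3*sigma) = (117.6 - 110.64) / (3*1.19) = 1.9496
Cpl = (mean - LSL) / (3*sigma) = (110.64 - 98.1) / (3*1.19) = 3.5126
Cpk = min(Cpu, Cpl) = 1.9496

1.9496


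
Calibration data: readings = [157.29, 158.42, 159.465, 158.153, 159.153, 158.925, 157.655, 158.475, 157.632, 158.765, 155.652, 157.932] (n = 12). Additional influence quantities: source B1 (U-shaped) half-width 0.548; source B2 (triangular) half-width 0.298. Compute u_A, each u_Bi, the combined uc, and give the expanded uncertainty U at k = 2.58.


mean = (157.29 + 158.42 + 159.465 + 158.153 + 159.153 + 158.925 + 157.655 + 158.475 + 157.632 + 158.765 + 155.652 + 157.932) / 12 = 158.1264167
s = sqrt(sum((x - mean)^2)/(n-1)) = 1.0191985
u_A = s / sqrt(n) = 1.0191985 / sqrt(12) = 0.29421726
u_B1 = 0.548 / sqrt(2) = 0.38749452
u_B2 = 0.298 / sqrt(6) = 0.12165799
uc = sqrt(0.29421726^2 + 0.38749452^2 + 0.12165799^2) = 0.50151417
U = k * uc = 2.58 * 0.50151417
U = 1.2939

1.2939


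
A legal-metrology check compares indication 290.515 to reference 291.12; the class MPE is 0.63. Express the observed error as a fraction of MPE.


e = indication - reference = 290.515 - 291.12 = -0.6050
|e| = 0.6050
ratio = |e| / MPE = 0.6050 / 0.63
ratio = 0.9603

0.9603


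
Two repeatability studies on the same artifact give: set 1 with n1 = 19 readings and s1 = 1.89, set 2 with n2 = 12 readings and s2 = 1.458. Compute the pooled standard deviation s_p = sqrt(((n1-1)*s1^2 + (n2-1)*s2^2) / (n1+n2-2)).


s_p = sqrt(((n1-1)*s1^2 + (n2-1)*s2^2) / (n1+n2-2))
numerator = (19-1)*1.89^2 + (12-1)*1.458^2 = 64.2978 + 23.383404 = 87.681204
denominator = 19 + 12 - 2 = 29
s_p^2 = 87.681204 / 29 = 3.0234898
s_p = sqrt(3.0234898) = 1.7388

1.7388


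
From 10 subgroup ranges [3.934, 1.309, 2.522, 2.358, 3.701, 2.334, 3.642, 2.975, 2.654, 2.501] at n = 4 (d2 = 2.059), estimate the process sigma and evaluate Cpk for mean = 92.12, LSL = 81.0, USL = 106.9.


R_bar = (3.934 + 1.309 + 2.522 + 2.358 + 3.701 + 2.334 + 3.642 + 2.975 + 2.654 + 2.501) / 10 = 2.793
sigma = R_bar / d2 = 2.793 / 2.059 = 1.3564837
Cp = (USL - LSL)/(6*sigma) = (106.9 - 81.0)/(6*1.3564837) = 3.1822
Cpu = (106.9 - 92.12)/(3*1.3564837) = 3.6319
Cpl = (92.12 - 81.0)/(3*1.3564837) = 2.7326
Cpk = min(Cpu, Cpl) = 2.7326

2.7326


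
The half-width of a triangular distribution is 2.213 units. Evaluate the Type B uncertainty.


u_B = half_width / sqrt(6)
u_B = 2.213 / 2.4494897
u_B = 0.9035

0.9035


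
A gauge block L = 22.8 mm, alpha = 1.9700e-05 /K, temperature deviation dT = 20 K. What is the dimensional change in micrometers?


dL = L * alpha * dT
= 22.8 * 1.9700e-05 * 20
= 0.0089832 mm
dL_um = 0.0089832 * 1000 = 8.9832 um

8.9832


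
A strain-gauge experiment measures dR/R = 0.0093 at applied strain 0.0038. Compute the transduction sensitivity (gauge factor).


GF = (dR/R) / epsilon
= 0.0093 / 0.0038
= 2.4474

2.4474


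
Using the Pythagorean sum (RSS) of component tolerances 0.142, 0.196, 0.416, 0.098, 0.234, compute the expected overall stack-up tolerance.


RSS = sqrt(0.142^2 + 0.196^2 + 0.416^2 + 0.098^2 + 0.234^2)
= sqrt(0.295996)
= 0.5441

0.5441


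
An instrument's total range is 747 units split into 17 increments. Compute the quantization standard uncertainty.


resolution = range / divisions
resolution = 747 / 17 = 43.941176
u_res = resolution / (2*sqrt(3))
u_res = 43.941176 / 3.4641016
u_res = 12.6847

12.6847


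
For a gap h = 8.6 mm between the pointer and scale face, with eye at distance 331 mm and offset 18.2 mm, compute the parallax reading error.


error = h * offset / d
= 8.6 * 18.2 / 331
= 0.4729

0.4729


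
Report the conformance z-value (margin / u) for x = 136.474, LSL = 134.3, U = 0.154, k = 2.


u = U / k = 0.154 / 2 = 0.077
margin = |LSL - x| = |134.3 - 136.474| = 2.174
z = margin / u = 2.174 / 0.077
z = 28.2338

28.2338


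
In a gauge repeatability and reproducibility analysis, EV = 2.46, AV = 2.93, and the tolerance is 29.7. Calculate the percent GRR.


GRR = sqrt(EV^2 + AV^2) = sqrt(2.46^2 + 2.93^2) = 3.8257679
%GRR = GRR / tol * 100 = 3.8257679 / 29.7 * 100
%GRR = 12.8814

12.8814


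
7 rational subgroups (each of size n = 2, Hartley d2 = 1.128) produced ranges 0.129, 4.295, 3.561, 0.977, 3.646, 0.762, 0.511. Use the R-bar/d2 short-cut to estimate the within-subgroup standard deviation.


R_bar = (0.129 + 4.295 + 3.561 + 0.977 + 3.646 + 0.762 + 0.511) / 7
R_bar = 13.881 / 7 = 1.983
sigma_hat = R_bar / d2 = 1.983 / 1.128 = 1.7580

1.7580


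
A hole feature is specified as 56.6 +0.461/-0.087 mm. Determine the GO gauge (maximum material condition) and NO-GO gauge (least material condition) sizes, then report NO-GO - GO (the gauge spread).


GO = nominal - lower_tol (smallest hole = maximum material condition)
GO = 56.6 - 0.087 = 56.513
NO-GO = nominal + upper_tol (largest hole = least material condition)
NO-GO = 56.6 + 0.461 = 57.061
spread = NO-GO - GO = 57.061 - 56.513 = 0.5480

0.5480


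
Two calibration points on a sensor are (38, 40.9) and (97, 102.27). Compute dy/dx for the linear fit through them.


slope = (y2 - y1) / (x2 - x1)
= (102.27 - 40.9) / (97 - 38)
= 61.3700 / 59
= 1.0402

1.0402


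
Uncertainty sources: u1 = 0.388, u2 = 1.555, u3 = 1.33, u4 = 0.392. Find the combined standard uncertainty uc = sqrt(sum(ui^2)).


uc = sqrt(0.388^2 + 1.555^2 + 1.33^2 + 0.392^2)
uc = sqrt(4.491133)
uc = 2.1192

2.1192


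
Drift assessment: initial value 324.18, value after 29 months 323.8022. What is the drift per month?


rate = (v2 - v1) / months
= (323.8022 - 324.18) / 29
= -0.3778 / 29
= -0.0130

-0.0130


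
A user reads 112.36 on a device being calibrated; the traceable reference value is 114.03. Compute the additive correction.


Correction = standard - reading
= 114.03 - 112.36
= 1.6700

1.6700


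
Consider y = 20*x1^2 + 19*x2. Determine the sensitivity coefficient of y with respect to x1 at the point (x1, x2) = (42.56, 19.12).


y = 20*x1^2 + 19*x2
dy/dx1 = 2*20*x1
Evaluate at x1 = 42.56: c1 = 40 * 42.56
c1 = 1702.4000

1702.4000


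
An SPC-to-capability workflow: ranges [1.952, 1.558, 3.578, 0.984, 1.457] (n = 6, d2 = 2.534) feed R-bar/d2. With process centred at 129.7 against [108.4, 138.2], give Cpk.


R_bar = (1.952 + 1.558 + 3.578 + 0.984 + 1.457) / 5 = 1.9058
sigma = R_bar / d2 = 1.9058 / 2.534 = 0.75209155
Cp = (USL - LSL)/(6*sigma) = (138.2 - 108.4)/(6*0.75209155) = 6.6038
Cpu = (138.2 - 129.7)/(3*0.75209155) = 3.7673
Cpl = (129.7 - 108.4)/(3*0.75209155) = 9.4403
Cpk = min(Cpu, Cpl) = 3.7673

3.7673


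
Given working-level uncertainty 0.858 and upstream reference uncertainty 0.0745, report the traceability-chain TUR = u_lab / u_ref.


TUR = u_lab / u_ref
= 0.858 / 0.0745
= 11.5168

11.5168


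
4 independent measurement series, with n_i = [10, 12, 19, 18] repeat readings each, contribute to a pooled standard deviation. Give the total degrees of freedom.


nu = sum_i (n_i - 1)
nu = ((10 - 1) + (12 - 1) + (19 - 1) + (18 - 1))
nu = 9 + 11 + 18 + 17
nu = 55

55


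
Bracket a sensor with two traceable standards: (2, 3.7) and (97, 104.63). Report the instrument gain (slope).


slope = (y2 - y1) / (x2 - x1)
= (104.63 - 3.7) / (97 - 2)
= 100.9300 / 95
= 1.0624

1.0624


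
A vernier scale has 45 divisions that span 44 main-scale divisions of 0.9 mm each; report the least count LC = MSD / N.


LC = MSD / n_div
= 0.9 / 45
= 0.0200

0.0200


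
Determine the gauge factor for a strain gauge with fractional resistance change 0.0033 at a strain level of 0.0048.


GF = (dR/R) / epsilon
= 0.0033 / 0.0048
= 0.6875

0.6875


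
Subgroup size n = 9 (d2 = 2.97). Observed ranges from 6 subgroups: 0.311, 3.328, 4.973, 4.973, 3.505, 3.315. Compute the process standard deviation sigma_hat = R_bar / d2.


R_bar = (0.311 + 3.328 + 4.973 + 4.973 + 3.505 + 3.315) / 6
R_bar = 20.405 / 6 = 3.4008333
sigma_hat = R_bar / d2 = 3.4008333 / 2.97 = 1.1451

1.1451


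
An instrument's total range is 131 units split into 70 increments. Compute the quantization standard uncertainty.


resolution = range / divisions
resolution = 131 / 70 = 1.8714286
u_res = resolution / (2*sqrt(3))
u_res = 1.8714286 / 3.4641016
u_res = 0.5402

0.5402


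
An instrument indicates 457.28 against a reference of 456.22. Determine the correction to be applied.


Correction = standard - reading
= 456.22 - 457.28
= -1.0600

-1.0600


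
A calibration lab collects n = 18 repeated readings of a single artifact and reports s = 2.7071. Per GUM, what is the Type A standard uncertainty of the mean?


u_A = s / sqrt(n)
u_A = 2.7071 / sqrt(18)
u_A = 2.7071 / 4.2426407
u_A = 0.6381

0.6381


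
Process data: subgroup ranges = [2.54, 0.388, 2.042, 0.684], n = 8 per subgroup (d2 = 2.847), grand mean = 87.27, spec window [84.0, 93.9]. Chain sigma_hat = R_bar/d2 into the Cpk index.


R_bar = (2.54 + 0.388 + 2.042 + 0.684) / 4 = 1.4135
sigma = R_bar / d2 = 1.4135 / 2.847 = 0.49648753
Cp = (USL - LSL)/(6*sigma) = (93.9 - 84.0)/(6*0.49648753) = 3.3233
Cpu = (93.9 - 87.27)/(3*0.49648753) = 4.4513
Cpl = (87.27 - 84.0)/(3*0.49648753) = 2.1954
Cpk = min(Cpu, Cpl) = 2.1954

2.1954


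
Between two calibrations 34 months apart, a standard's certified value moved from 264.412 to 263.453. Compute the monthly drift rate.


rate = (v2 - v1) / months
= (263.453 - 264.412) / 34
= -0.9590 / 34
= -0.0282

-0.0282


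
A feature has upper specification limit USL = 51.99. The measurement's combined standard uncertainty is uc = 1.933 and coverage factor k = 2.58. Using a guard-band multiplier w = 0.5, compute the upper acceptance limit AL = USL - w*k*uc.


U = k * uc = 2.58 * 1.933 = 4.98714
guard band g = w * U = 0.5 * 4.98714 = 2.49357
AL = USL - g = 51.99 - 2.49357
AL = 49.4964

49.4964


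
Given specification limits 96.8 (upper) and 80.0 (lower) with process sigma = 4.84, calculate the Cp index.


Cp = (USL - LSL) / (6 * sigma)
= (96.8 - 80.0) / (6 * 4.84)
= 16.8000 / 29.0400
= 0.5785

0.5785


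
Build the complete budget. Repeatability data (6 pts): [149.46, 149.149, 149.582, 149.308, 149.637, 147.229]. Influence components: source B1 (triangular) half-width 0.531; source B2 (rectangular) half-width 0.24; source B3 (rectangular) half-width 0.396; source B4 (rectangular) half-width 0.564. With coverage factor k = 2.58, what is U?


mean = (149.46 + 149.149 + 149.582 + 149.308 + 149.637 + 147.229) / 6 = 149.0608333
s = sqrt(sum((x - mean)^2)/(n-1)) = 0.91513877
u_A = s / sqrt(n) = 0.91513877 / sqrt(6) = 0.37360384
u_B1 = 0.531 / sqrt(6) = 0.21677984
u_B2 = 0.24 / sqrt(3) = 0.13856406
u_B3 = 0.396 / sqrt(3) = 0.22863071
u_B4 = 0.564 / sqrt(3) = 0.32562555
uc = sqrt(0.37360384^2 + 0.21677984^2 + 0.13856406^2 + 0.22863071^2 + 0.32562555^2) = 0.60338821
U = k * uc = 2.58 * 0.60338821
U = 1.5567

1.5567


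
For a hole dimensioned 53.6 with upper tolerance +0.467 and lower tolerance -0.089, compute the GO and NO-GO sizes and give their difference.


GO = nominal - lower_tol (smallest hole = maximum material condition)
GO = 53.6 - 0.089 = 53.511
NO-GO = nominal + upper_tol (largest hole = least material condition)
NO-GO = 53.6 + 0.467 = 54.067
spread = NO-GO - GO = 54.067 - 53.511 = 0.5560

0.5560


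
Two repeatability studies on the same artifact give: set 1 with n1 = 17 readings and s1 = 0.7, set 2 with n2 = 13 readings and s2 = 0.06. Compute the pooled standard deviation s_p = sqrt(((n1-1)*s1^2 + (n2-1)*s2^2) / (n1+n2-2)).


s_p = sqrt(((n1-1)*s1^2 + (n2-1)*s2^2) / (n1+n2-2))
numerator = (17-1)*0.7^2 + (13-1)*0.06^2 = 7.84 + 0.0432 = 7.8832
denominator = 17 + 13 - 2 = 28
s_p^2 = 7.8832 / 28 = 0.28154286
s_p = sqrt(0.28154286) = 0.5306

0.5306


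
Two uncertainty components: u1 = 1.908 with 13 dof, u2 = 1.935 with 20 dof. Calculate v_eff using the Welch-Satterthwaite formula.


uc = sqrt(u1^2 + u2^2) = sqrt(1.908^2 + 1.935^2) = 2.7174784
v_eff = uc^4 / (u1^4/v1 + u2^4/v2)
= 2.7174784^4 / (1.908^4/13 + 1.935^4/20)
= 54.533629 / 1.7204209
v_eff = 31.6978

31.6978


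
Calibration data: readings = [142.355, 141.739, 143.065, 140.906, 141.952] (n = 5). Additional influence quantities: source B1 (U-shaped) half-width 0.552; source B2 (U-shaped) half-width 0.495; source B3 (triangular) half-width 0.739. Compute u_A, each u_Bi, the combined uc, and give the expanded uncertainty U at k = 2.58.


mean = (142.355 + 141.739 + 143.065 + 140.906 + 141.952) / 5 = 142.0034
s = sqrt(sum((x - mean)^2)/(n-1)) = 0.7948983
u_A = s / sqrt(n) = 0.7948983 / sqrt(5) = 0.35548933
u_B1 = 0.552 / sqrt(2) = 0.39032294
u_B2 = 0.495 / sqrt(2) = 0.35001786
u_B3 = 0.739 / sqrt(6) = 0.30169549
uc = sqrt(0.35548933^2 + 0.39032294^2 + 0.35001786^2 + 0.30169549^2) = 0.70161053
U = k * uc = 2.58 * 0.70161053
U = 1.8102

1.8102


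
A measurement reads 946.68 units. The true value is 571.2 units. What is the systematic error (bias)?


Systematic error = measured - true
= 946.68 - 571.2
= 375.4800

375.4800


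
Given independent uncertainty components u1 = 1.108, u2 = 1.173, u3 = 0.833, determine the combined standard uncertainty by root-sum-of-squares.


uc = sqrt(1.108^2 + 1.173^2 + 0.833^2)
uc = sqrt(3.297482)
uc = 1.8159

1.8159


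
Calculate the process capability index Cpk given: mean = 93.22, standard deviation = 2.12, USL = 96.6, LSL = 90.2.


Cpu = (USL - mean) / (3*sigma) = (96.6 - 93.22) / (3*2.12) = 0.5314
Cpl = (mean - LSL) / (3*sigma) = (93.22 - 90.2) / (3*2.12) = 0.4748
Cpk = min(Cpu, Cpl) = 0.4748

0.4748


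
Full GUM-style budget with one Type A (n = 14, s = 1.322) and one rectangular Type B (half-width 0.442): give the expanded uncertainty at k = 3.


u_A = s / sqrt(n) = 1.322 / sqrt(14) = 0.35331936
u_B = half_width / sqrt(3) = 0.442 / sqrt(3) = 0.25518882
uc = sqrt(u_A^2 + u_B^2) = sqrt(0.35331936^2 + 0.25518882^2) = 0.43583931
U = k * uc = 3 * 0.43583931
U = 1.3075

1.3075


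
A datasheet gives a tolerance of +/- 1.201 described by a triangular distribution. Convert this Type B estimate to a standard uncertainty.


u_B = half_width / sqrt(6)
u_B = 1.201 / 2.4494897
u_B = 0.4903

0.4903


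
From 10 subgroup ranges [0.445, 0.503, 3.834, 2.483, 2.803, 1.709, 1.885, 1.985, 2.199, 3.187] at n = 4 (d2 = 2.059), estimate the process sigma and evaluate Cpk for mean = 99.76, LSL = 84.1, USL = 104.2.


R_bar = (0.445 + 0.503 + 3.834 + 2.483 + 2.803 + 1.709 + 1.885 + 1.985 + 2.199 + 3.187) / 10 = 2.1033
sigma = R_bar / d2 = 2.1033 / 2.059 = 1.0215153
Cp = (USL - LSL)/(6*sigma) = (104.2 - 84.1)/(6*1.0215153) = 3.2794
Cpu = (104.2 - 99.76)/(3*1.0215153) = 1.4488
Cpl = (99.76 - 84.1)/(3*1.0215153) = 5.1101
Cpk = min(Cpu, Cpl) = 1.4488

1.4488


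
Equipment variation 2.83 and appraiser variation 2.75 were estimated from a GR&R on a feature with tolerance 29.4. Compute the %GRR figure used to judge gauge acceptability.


GRR = sqrt(EV^2 + AV^2) = sqrt(2.83^2 + 2.75^2) = 3.9460613
%GRR = GRR / tol * 100 = 3.9460613 / 29.4 * 100
%GRR = 13.4220

13.4220


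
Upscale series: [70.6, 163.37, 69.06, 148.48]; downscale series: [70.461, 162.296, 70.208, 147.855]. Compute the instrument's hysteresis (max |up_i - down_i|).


|70.6 - 70.461| = 0.1390
|163.37 - 162.296| = 1.0740
|69.06 - 70.208| = 1.1480
|148.48 - 147.855| = 0.6250
hysteresis = max(diffs) = 1.1480

1.1480


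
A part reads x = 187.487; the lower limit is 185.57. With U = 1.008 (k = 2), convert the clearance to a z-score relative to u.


u = U / k = 1.008 / 2 = 0.504
margin = |LSL - x| = |185.57 - 187.487| = 1.917
z = margin / u = 1.917 / 0.504
z = 3.8036

3.8036


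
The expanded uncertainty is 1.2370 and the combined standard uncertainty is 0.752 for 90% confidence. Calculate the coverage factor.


k = U / uc
k = 1.2370 / 0.752
k = 1.645

1.645


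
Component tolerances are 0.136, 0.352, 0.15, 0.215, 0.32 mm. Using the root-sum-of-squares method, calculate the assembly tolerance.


RSS = sqrt(0.136^2 + 0.352^2 + 0.15^2 + 0.215^2 + 0.32^2)
= sqrt(0.313525)
= 0.5599

0.5599


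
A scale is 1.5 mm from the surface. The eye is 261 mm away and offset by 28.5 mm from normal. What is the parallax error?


error = h * offset / d
= 1.5 * 28.5 / 261
= 0.1638

0.1638


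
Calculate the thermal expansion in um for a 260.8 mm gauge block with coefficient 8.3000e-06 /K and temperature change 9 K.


dL = L * alpha * dT
= 260.8 * 8.3000e-06 * 9
= 0.0194818 mm
dL_um = 0.0194818 * 1000 = 19.4818 um

19.4818


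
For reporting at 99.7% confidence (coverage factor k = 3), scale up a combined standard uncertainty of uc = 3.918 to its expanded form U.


U = k * uc
U = 3 * 3.918
U = 11.7540

11.7540


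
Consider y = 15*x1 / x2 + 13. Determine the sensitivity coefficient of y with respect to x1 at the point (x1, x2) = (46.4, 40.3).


y = 15*x1 / x2 + 13
dy/dx1 = 15/x2
Evaluate at x2 = 40.3: c1 = 15 / 40.3
c1 = 0.3722

0.3722


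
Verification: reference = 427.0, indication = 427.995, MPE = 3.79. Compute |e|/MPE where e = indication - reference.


e = indication - reference = 427.995 - 427.0 = 0.9950
|e| = 0.9950
ratio = |e| / MPE = 0.9950 / 3.79
ratio = 0.2625

0.2625


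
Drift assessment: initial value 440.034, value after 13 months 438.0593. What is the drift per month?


rate = (v2 - v1) / months
= (438.0593 - 440.034) / 13
= -1.9747 / 13
= -0.1519

-0.1519


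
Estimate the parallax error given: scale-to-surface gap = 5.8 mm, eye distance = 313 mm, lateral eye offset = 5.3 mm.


error = h * offset / d
= 5.8 * 5.3 / 313
= 0.0982

0.0982


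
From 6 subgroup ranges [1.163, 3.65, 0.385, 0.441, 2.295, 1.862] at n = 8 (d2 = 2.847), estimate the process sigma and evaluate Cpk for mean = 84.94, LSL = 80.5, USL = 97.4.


R_bar = (1.163 + 3.65 + 0.385 + 0.441 + 2.295 + 1.862) / 6 = 1.6326667
sigma = R_bar / d2 = 1.6326667 / 2.847 = 0.57346916
Cp = (USL - LSL)/(6*sigma) = (97.4 - 80.5)/(6*0.57346916) = 4.9116
Cpu = (97.4 - 84.94)/(3*0.57346916) = 7.2425
Cpl = (84.94 - 80.5)/(3*0.57346916) = 2.5808
Cpk = min(Cpu, Cpl) = 2.5808

2.5808


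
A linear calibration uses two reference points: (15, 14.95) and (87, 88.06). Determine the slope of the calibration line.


slope = (y2 - y1) / (x2 - x1)
= (88.06 - 14.95) / (87 - 15)
= 73.1100 / 72
= 1.0154

1.0154


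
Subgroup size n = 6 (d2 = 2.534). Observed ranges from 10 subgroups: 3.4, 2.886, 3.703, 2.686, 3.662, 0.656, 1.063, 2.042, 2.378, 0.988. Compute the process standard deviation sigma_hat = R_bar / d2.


R_bar = (3.4 + 2.886 + 3.703 + 2.686 + 3.662 + 0.656 + 1.063 + 2.042 + 2.378 + 0.988) / 10
R_bar = 23.464 / 10 = 2.3464
sigma_hat = R_bar / d2 = 2.3464 / 2.534 = 0.9260

0.9260


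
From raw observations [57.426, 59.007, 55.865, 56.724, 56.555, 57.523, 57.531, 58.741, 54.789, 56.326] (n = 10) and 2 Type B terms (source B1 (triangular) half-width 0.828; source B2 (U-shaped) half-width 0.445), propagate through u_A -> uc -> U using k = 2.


mean = (57.426 + 59.007 + 55.865 + 56.724 + 56.555 + 57.523 + 57.531 + 58.741 + 54.789 + 56.326) / 10 = 57.0487
s = sqrt(sum((x - mean)^2)/(n-1)) = 1.2770453
u_A = s / sqrt(n) = 1.2770453 / sqrt(10) = 0.40383718
u_B1 = 0.828 / sqrt(6) = 0.33802958
u_B2 = 0.445 / sqrt(2) = 0.31466252
uc = sqrt(0.40383718^2 + 0.33802958^2 + 0.31466252^2) = 0.61348265
U = k * uc = 2 * 0.61348265
U = 1.2270

1.2270


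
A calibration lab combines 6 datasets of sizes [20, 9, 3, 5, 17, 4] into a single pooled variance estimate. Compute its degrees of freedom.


nu = sum_i (n_i - 1)
nu = ((20 - 1) + (9 - 1) + (3 - 1) + (5 - 1) + (17 - 1) + (4 - 1))
nu = 19 + 8 + 2 + 4 + 16 + 3
nu = 52

52


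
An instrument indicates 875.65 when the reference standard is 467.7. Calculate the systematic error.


Systematic error = measured - true
= 875.65 - 467.7
= 407.9500

407.9500


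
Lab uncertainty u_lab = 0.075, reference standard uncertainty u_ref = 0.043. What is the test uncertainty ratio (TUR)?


TUR = u_lab / u_ref
= 0.075 / 0.043
= 1.7442

1.7442


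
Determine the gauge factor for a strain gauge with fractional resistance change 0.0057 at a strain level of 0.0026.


GF = (dR/R) / epsilon
= 0.0057 / 0.0026
= 2.1923

2.1923
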